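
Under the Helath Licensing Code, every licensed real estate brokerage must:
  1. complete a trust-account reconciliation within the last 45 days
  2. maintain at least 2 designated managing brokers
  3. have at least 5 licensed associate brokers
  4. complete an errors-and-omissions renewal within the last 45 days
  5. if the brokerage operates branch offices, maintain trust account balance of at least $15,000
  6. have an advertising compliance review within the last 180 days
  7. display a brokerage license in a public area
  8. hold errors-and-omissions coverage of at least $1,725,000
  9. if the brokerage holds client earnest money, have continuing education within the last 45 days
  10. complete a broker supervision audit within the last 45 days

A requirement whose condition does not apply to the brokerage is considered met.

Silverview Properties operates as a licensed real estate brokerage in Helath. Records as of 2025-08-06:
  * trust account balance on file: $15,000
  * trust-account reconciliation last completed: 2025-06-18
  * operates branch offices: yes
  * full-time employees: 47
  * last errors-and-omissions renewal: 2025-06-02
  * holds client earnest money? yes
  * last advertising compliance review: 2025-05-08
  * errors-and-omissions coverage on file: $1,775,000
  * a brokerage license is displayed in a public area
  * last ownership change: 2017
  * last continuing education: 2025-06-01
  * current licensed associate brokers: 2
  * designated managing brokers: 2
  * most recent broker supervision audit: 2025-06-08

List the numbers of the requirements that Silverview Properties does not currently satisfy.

1. trust-account reconciliation 49 days ago vs limit 45 → not met
2. designated managing brokers 2 ≥ 2 → met
3. licensed associate brokers 2 < 5 → not met
4. errors-and-omissions renewal 65 days ago vs limit 45 → not met
5. condition 'operates branch offices' holds; trust account balance $15,000 ≥ $15,000 → met
6. advertising compliance review 90 days ago vs limit 180 → met
7. brokerage license present → met
8. errors-and-omissions coverage $1,775,000 ≥ $1,725,000 → met
9. condition 'holds client earnest money' holds; continuing education 66 days ago vs limit 45 → not met
10. broker supervision audit 59 days ago vs limit 45 → not met
Not met: 1, 3, 4, 9, 10

1, 3, 4, 9, 10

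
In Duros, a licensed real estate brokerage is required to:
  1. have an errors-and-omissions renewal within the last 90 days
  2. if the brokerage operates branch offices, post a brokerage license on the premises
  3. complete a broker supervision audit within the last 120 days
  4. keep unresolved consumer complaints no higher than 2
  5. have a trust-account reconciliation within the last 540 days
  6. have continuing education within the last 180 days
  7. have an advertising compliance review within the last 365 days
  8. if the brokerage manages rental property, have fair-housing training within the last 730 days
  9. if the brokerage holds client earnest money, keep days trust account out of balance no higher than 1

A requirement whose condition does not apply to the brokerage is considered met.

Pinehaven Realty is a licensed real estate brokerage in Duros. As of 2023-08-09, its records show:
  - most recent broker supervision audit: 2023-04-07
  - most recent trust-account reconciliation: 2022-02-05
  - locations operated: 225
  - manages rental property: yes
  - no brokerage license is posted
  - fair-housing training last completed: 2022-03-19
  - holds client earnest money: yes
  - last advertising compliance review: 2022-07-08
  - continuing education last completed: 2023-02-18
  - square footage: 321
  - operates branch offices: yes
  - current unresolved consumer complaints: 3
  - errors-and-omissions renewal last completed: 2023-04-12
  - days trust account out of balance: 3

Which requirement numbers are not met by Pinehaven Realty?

1. errors-and-omissions renewal 119 days ago vs limit 90 → not met
2. condition 'operates branch offices' holds; brokerage license absent → not met
3. broker supervision audit 124 days ago vs limit 120 → not met
4. unresolved consumer complaints 3 > 2 → not met
5. trust-account reconciliation 550 days ago vs limit 540 → not met
6. continuing education 172 days ago vs limit 180 → met
7. advertising compliance review 397 days ago vs limit 365 → not met
8. condition 'manages rental property' holds; fair-housing training 508 days ago vs limit 730 → met
9. condition 'holds client earnest money' holds; days trust account out of balance 3 > 1 → not met
Not met: 1, 2, 3, 4, 5, 7, 9

1, 2, 3, 4, 5, 7, 9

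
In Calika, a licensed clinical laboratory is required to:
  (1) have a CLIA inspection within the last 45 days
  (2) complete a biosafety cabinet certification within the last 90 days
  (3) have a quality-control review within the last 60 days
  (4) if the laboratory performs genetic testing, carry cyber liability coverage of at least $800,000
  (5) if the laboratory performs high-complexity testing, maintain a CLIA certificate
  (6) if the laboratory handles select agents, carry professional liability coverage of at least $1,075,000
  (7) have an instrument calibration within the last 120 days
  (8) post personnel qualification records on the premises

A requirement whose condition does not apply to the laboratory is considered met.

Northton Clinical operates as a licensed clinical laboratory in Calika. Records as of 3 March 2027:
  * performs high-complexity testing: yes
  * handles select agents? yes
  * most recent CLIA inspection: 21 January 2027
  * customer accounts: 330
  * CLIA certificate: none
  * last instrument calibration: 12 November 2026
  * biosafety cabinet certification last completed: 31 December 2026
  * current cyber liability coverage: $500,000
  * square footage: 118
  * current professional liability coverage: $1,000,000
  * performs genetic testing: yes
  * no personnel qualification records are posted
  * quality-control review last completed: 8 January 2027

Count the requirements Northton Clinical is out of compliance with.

1. CLIA inspection 41 days ago vs limit 45 → met
2. biosafety cabinet certification 62 days ago vs limit 90 → met
3. quality-control review 54 days ago vs limit 60 → met
4. condition 'performs genetic testing' holds; cyber liability coverage $500,000 < $800,000 → not met
5. condition 'performs high-complexity testing' holds; CLIA certificate absent → not met
6. condition 'handles select agents' holds; professional liability coverage $1,000,000 < $1,075,000 → not met
7. instrument calibration 111 days ago vs limit 120 → met
8. personnel qualification records absent → not met
Not met: 4 of 8

4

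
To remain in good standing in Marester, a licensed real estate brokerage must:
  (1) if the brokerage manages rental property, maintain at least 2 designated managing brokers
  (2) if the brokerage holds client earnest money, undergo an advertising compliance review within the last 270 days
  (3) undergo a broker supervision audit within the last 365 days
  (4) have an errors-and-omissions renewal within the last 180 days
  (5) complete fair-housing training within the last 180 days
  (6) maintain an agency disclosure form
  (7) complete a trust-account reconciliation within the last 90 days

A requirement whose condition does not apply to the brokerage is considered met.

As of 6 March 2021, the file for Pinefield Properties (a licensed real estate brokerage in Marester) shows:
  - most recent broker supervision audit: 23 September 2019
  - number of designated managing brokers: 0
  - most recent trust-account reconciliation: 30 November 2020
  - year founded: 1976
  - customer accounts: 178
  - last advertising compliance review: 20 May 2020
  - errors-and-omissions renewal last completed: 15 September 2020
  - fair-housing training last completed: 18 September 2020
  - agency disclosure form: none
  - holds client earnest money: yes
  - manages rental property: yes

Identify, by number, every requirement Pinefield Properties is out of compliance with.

1. condition 'manages rental property' holds; designated managing brokers 0 < 2 → not met
2. condition 'holds client earnest money' holds; advertising compliance review 290 days ago vs limit 270 → not met
3. broker supervision audit 530 days ago vs limit 365 → not met
4. errors-and-omissions renewal 172 days ago vs limit 180 → met
5. fair-housing training 169 days ago vs limit 180 → met
6. agency disclosure form absent → not met
7. trust-account reconciliation 96 days ago vs limit 90 → not met
Not met: 1, 2, 3, 6, 7

1, 2, 3, 6, 7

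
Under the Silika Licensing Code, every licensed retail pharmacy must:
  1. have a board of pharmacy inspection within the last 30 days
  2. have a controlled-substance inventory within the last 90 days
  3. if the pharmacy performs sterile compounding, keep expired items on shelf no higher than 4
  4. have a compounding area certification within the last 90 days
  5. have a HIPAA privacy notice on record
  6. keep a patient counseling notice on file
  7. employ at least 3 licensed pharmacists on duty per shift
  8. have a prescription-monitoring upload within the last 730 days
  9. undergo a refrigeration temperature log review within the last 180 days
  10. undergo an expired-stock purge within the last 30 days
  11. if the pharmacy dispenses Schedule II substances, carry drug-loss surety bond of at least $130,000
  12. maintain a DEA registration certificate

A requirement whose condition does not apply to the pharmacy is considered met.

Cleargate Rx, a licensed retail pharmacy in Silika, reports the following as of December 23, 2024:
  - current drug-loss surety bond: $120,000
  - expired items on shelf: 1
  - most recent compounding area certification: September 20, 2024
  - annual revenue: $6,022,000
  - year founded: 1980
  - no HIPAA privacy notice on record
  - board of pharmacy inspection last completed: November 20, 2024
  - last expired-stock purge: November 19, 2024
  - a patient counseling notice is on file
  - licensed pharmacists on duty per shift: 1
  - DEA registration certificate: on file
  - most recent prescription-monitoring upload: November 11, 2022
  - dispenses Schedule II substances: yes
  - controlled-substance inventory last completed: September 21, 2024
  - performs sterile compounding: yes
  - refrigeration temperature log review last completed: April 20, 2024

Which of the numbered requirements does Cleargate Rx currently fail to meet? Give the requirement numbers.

1. board of pharmacy inspection 33 days ago vs limit 30 → not met
2. controlled-substance inventory 93 days ago vs limit 90 → not met
3. condition 'performs sterile compounding' holds; expired items on shelf 1 ≤ 4 → met
4. compounding area certification 94 days ago vs limit 90 → not met
5. HIPAA privacy notice absent → not met
6. patient counseling notice present → met
7. licensed pharmacists on duty per shift 1 < 3 → not met
8. prescription-monitoring upload 773 days ago vs limit 730 → not met
9. refrigeration temperature log review 247 days ago vs limit 180 → not met
10. expired-stock purge 34 days ago vs limit 30 → not met
11. condition 'dispenses Schedule II substances' holds; drug-loss surety bond $120,000 < $130,000 → not met
12. DEA registration certificate present → met
Not met: 1, 2, 4, 5, 7, 8, 9, 10, 11

1, 2, 4, 5, 7, 8, 9, 10, 11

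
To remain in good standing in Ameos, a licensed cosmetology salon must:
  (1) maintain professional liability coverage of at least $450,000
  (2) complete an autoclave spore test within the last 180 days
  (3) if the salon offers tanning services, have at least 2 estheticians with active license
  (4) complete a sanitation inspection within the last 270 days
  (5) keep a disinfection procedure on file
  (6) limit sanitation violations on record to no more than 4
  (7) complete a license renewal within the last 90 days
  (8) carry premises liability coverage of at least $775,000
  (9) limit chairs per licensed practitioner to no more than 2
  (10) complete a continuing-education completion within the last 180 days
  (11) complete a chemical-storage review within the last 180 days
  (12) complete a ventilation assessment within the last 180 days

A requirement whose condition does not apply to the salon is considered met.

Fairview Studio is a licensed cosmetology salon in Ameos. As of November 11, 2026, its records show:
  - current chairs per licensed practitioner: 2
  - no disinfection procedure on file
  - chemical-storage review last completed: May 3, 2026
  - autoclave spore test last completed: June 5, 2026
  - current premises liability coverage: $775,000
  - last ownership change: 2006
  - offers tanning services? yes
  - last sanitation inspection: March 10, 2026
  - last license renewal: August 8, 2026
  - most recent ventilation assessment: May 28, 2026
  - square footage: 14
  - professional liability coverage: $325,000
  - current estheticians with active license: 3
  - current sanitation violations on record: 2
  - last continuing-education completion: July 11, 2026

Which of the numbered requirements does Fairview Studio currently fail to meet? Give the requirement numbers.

1. professional liability coverage $325,000 < $450,000 → not met
2. autoclave spore test 159 days ago vs limit 180 → met
3. condition 'offers tanning services' holds; estheticians with active license 3 ≥ 2 → met
4. sanitation inspection 246 days ago vs limit 270 → met
5. disinfection procedure absent → not met
6. sanitation violations on record 2 ≤ 4 → met
7. license renewal 95 days ago vs limit 90 → not met
8. premises liability coverage $775,000 ≥ $775,000 → met
9. chairs per licensed practitioner 2 ≤ 2 → met
10. continuing-education completion 123 days ago vs limit 180 → met
11. chemical-storage review 192 days ago vs limit 180 → not met
12. ventilation assessment 167 days ago vs limit 180 → met
Not met: 1, 5, 7, 11

1, 5, 7, 11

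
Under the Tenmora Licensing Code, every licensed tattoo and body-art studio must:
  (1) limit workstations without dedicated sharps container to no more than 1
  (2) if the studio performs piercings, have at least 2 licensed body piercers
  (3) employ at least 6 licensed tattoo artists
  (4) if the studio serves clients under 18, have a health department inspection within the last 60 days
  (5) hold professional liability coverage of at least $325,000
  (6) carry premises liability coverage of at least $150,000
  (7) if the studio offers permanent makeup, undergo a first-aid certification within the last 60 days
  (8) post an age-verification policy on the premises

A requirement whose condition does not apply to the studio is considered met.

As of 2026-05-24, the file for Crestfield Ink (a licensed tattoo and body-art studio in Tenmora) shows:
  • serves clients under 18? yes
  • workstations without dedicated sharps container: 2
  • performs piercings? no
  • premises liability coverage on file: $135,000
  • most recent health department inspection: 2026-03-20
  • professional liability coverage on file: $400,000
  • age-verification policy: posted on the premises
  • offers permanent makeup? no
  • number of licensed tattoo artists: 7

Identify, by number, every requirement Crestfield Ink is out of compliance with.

1, 4, 6

1. workstations without dedicated sharps container 2 > 1 → not met
2. condition 'performs piercings' does not hold → requirement n/a → met
3. licensed tattoo artists 7 ≥ 6 → met
4. condition 'serves clients under 18' holds; health department inspection 65 days ago vs limit 60 → not met
5. professional liability coverage $400,000 ≥ $325,000 → met
6. premises liability coverage $135,000 < $150,000 → not met
7. condition 'offers permanent makeup' does not hold → requirement n/a → met
8. age-verification policy present → met
Not met: 1, 4, 6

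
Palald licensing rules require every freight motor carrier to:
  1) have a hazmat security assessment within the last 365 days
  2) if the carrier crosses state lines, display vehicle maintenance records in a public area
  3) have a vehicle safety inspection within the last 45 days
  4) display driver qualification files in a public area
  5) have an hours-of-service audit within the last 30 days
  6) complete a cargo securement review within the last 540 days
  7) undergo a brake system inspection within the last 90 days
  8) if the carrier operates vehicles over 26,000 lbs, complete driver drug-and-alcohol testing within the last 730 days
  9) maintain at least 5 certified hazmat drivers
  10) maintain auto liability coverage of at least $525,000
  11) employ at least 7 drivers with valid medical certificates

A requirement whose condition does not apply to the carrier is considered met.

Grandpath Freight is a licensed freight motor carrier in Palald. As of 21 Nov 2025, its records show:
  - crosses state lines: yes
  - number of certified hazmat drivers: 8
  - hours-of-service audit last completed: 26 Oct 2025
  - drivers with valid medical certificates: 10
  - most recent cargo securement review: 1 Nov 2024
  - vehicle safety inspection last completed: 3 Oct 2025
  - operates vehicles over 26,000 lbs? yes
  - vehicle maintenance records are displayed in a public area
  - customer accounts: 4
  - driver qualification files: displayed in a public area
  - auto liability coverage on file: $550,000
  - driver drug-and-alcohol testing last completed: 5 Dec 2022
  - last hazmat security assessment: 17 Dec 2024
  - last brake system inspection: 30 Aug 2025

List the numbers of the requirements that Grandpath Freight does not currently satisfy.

3, 8

1. hazmat security assessment 339 days ago vs limit 365 → met
2. condition 'crosses state lines' holds; vehicle maintenance records present → met
3. vehicle safety inspection 49 days ago vs limit 45 → not met
4. driver qualification files present → met
5. hours-of-service audit 26 days ago vs limit 30 → met
6. cargo securement review 385 days ago vs limit 540 → met
7. brake system inspection 83 days ago vs limit 90 → met
8. condition 'operates vehicles over 26,000 lbs' holds; driver drug-and-alcohol testing 1082 days ago vs limit 730 → not met
9. certified hazmat drivers 8 ≥ 5 → met
10. auto liability coverage $550,000 ≥ $525,000 → met
11. drivers with valid medical certificates 10 ≥ 7 → met
Not met: 3, 8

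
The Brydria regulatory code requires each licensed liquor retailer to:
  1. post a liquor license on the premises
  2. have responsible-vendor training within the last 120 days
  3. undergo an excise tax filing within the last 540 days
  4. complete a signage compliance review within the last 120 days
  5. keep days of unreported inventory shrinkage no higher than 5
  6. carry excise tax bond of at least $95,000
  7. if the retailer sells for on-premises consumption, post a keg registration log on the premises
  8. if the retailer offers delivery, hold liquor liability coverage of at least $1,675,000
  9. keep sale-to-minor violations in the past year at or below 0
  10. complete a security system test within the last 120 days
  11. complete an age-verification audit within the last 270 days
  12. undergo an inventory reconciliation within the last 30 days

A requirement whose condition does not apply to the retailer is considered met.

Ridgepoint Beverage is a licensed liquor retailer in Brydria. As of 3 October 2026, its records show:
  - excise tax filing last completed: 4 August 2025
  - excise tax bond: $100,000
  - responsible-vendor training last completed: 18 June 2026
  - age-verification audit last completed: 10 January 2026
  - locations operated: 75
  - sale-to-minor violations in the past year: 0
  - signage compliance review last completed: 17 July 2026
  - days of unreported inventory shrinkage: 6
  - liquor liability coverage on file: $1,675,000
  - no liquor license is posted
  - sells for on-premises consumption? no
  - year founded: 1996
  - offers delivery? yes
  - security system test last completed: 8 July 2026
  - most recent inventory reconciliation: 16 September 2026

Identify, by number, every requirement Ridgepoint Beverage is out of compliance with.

1. liquor license absent → not met
2. responsible-vendor training 107 days ago vs limit 120 → met
3. excise tax filing 425 days ago vs limit 540 → met
4. signage compliance review 78 days ago vs limit 120 → met
5. days of unreported inventory shrinkage 6 > 5 → not met
6. excise tax bond $100,000 ≥ $95,000 → met
7. condition 'sells for on-premises consumption' does not hold → requirement n/a → met
8. condition 'offers delivery' holds; liquor liability coverage $1,675,000 ≥ $1,675,000 → met
9. sale-to-minor violations in the past year 0 ≤ 0 → met
10. security system test 87 days ago vs limit 120 → met
11. age-verification audit 266 days ago vs limit 270 → met
12. inventory reconciliation 17 days ago vs limit 30 → met
Not met: 1, 5

1, 5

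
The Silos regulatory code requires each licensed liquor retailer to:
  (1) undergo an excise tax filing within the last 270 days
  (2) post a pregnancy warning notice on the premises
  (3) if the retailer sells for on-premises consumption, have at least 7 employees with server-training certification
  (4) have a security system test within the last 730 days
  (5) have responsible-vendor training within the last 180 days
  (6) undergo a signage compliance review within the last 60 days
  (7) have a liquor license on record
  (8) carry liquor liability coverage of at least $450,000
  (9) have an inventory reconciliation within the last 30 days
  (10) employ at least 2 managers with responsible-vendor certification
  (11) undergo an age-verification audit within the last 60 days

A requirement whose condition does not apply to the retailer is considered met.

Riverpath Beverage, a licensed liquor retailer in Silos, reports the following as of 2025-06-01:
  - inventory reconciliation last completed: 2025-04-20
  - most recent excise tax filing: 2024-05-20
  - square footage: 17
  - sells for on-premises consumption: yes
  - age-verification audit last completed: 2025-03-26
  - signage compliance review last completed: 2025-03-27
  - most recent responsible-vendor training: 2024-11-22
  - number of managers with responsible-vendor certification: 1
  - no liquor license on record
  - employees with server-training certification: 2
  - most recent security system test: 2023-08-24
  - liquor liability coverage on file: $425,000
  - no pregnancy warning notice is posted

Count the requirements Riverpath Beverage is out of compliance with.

10

1. excise tax filing 377 days ago vs limit 270 → not met
2. pregnancy warning notice absent → not met
3. condition 'sells for on-premises consumption' holds; employees with server-training certification 2 < 7 → not met
4. security system test 647 days ago vs limit 730 → met
5. responsible-vendor training 191 days ago vs limit 180 → not met
6. signage compliance review 66 days ago vs limit 60 → not met
7. liquor license absent → not met
8. liquor liability coverage $425,000 < $450,000 → not met
9. inventory reconciliation 42 days ago vs limit 30 → not met
10. managers with responsible-vendor certification 1 < 2 → not met
11. age-verification audit 67 days ago vs limit 60 → not met
Not met: 10 of 11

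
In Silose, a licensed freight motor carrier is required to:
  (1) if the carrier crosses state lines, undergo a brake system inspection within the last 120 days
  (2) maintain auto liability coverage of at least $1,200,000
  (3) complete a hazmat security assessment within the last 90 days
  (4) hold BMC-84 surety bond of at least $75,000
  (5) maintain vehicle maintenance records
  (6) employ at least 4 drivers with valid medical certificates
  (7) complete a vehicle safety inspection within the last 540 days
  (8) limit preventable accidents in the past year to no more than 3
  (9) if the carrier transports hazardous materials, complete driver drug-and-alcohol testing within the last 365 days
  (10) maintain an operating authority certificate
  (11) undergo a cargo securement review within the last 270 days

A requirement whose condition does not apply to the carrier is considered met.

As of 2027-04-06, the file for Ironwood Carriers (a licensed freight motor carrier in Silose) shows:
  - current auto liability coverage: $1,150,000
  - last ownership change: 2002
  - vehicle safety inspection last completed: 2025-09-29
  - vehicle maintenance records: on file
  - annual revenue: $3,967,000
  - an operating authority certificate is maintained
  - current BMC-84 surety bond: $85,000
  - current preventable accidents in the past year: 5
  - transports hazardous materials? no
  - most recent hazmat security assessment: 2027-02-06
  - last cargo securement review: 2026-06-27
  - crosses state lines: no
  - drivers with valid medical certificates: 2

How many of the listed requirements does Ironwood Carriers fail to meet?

5

1. condition 'crosses state lines' does not hold → requirement n/a → met
2. auto liability coverage $1,150,000 < $1,200,000 → not met
3. hazmat security assessment 59 days ago vs limit 90 → met
4. BMC-84 surety bond $85,000 ≥ $75,000 → met
5. vehicle maintenance records present → met
6. drivers with valid medical certificates 2 < 4 → not met
7. vehicle safety inspection 554 days ago vs limit 540 → not met
8. preventable accidents in the past year 5 > 3 → not met
9. condition 'transports hazardous materials' does not hold → requirement n/a → met
10. operating authority certificate present → met
11. cargo securement review 283 days ago vs limit 270 → not met
Not met: 5 of 11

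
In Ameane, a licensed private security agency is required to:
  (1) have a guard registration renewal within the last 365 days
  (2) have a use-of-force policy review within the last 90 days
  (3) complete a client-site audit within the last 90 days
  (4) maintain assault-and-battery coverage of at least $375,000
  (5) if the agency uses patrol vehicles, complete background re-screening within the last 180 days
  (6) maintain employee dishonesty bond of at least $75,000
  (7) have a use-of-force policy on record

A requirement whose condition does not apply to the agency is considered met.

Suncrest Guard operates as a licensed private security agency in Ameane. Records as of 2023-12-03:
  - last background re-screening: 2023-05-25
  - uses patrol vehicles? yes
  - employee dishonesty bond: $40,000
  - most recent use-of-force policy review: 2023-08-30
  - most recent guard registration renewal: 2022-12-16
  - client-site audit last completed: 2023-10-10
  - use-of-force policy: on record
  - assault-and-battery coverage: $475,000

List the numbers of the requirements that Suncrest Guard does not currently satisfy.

1. guard registration renewal 352 days ago vs limit 365 → met
2. use-of-force policy review 95 days ago vs limit 90 → not met
3. client-site audit 54 days ago vs limit 90 → met
4. assault-and-battery coverage $475,000 ≥ $375,000 → met
5. condition 'uses patrol vehicles' holds; background re-screening 192 days ago vs limit 180 → not met
6. employee dishonesty bond $40,000 < $75,000 → not met
7. use-of-force policy present → met
Not met: 2, 5, 6

2, 5, 6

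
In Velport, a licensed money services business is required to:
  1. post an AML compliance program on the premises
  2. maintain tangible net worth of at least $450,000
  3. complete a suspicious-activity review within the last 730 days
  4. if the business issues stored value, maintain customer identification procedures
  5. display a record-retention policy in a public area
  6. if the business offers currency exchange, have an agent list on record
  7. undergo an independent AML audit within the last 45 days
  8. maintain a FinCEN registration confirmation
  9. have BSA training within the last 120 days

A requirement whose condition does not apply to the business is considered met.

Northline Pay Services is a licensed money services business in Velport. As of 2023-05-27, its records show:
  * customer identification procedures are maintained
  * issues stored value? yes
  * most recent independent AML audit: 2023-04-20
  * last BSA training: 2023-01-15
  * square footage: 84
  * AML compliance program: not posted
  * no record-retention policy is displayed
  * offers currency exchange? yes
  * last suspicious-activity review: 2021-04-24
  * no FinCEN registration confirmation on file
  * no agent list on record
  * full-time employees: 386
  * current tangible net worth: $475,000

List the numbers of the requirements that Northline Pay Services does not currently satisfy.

1, 3, 5, 6, 8, 9

1. AML compliance program absent → not met
2. tangible net worth $475,000 ≥ $450,000 → met
3. suspicious-activity review 763 days ago vs limit 730 → not met
4. condition 'issues stored value' holds; customer identification procedures present → met
5. record-retention policy absent → not met
6. condition 'offers currency exchange' holds; agent list absent → not met
7. independent AML audit 37 days ago vs limit 45 → met
8. FinCEN registration confirmation absent → not met
9. BSA training 132 days ago vs limit 120 → not met
Not met: 1, 3, 5, 6, 8, 9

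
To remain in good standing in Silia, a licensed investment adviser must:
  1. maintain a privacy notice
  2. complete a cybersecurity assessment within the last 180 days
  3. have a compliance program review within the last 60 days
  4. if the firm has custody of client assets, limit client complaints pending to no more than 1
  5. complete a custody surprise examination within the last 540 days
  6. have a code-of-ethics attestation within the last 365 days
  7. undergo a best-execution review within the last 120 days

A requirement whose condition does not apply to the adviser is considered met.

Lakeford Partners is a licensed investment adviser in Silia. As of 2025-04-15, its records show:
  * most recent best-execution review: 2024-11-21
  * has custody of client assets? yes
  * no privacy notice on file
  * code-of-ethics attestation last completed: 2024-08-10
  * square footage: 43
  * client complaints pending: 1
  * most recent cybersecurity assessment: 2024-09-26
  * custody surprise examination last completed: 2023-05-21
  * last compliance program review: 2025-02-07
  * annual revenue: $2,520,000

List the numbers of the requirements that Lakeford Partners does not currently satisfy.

1, 2, 3, 5, 7

1. privacy notice absent → not met
2. cybersecurity assessment 201 days ago vs limit 180 → not met
3. compliance program review 67 days ago vs limit 60 → not met
4. condition 'has custody of client assets' holds; client complaints pending 1 ≤ 1 → met
5. custody surprise examination 695 days ago vs limit 540 → not met
6. code-of-ethics attestation 248 days ago vs limit 365 → met
7. best-execution review 145 days ago vs limit 120 → not met
Not met: 1, 2, 3, 5, 7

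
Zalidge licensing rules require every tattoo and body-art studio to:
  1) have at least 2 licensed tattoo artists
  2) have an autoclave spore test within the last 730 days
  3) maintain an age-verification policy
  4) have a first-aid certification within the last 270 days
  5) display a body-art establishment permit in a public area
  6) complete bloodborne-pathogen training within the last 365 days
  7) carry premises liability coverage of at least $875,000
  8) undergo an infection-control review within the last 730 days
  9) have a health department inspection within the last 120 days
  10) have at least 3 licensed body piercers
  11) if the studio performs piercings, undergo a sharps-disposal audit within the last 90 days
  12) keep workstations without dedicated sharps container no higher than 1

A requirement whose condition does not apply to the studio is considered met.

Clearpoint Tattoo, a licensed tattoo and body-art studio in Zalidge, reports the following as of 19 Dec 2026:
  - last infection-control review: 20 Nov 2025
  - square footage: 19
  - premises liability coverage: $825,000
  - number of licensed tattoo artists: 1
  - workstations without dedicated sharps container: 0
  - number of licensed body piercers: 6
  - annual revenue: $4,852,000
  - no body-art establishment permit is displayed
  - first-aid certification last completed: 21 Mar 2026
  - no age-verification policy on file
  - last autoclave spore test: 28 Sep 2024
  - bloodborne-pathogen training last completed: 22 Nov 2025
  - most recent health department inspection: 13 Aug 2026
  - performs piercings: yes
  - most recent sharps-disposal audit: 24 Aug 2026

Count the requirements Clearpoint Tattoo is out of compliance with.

1. licensed tattoo artists 1 < 2 → not met
2. autoclave spore test 812 days ago vs limit 730 → not met
3. age-verification policy absent → not met
4. first-aid certification 273 days ago vs limit 270 → not met
5. body-art establishment permit absent → not met
6. bloodborne-pathogen training 392 days ago vs limit 365 → not met
7. premises liability coverage $825,000 < $875,000 → not met
8. infection-control review 394 days ago vs limit 730 → met
9. health department inspection 128 days ago vs limit 120 → not met
10. licensed body piercers 6 ≥ 3 → met
11. condition 'performs piercings' holds; sharps-disposal audit 117 days ago vs limit 90 → not met
12. workstations without dedicated sharps container 0 ≤ 1 → met
Not met: 9 of 12

9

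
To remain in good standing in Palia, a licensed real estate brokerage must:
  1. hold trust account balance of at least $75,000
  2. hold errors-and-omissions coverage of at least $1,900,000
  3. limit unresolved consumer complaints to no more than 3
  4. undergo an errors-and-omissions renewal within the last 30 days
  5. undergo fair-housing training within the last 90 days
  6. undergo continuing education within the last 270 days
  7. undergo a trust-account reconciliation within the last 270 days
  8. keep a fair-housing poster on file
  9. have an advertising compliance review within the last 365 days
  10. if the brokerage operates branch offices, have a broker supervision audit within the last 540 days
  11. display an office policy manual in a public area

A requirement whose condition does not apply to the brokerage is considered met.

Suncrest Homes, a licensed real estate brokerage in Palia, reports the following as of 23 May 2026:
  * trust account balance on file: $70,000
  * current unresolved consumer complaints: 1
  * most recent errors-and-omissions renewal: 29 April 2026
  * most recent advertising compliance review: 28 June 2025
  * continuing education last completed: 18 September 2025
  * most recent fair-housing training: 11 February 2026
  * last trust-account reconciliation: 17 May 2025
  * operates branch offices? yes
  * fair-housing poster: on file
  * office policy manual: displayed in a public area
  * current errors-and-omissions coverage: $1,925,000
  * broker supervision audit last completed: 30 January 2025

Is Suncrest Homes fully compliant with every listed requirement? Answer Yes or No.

1. trust account balance $70,000 < $75,000 → not met
2. errors-and-omissions coverage $1,925,000 ≥ $1,900,000 → met
3. unresolved consumer complaints 1 ≤ 3 → met
4. errors-and-omissions renewal 24 days ago vs limit 30 → met
5. fair-housing training 101 days ago vs limit 90 → not met
6. continuing education 247 days ago vs limit 270 → met
7. trust-account reconciliation 371 days ago vs limit 270 → not met
8. fair-housing poster present → met
9. advertising compliance review 329 days ago vs limit 365 → met
10. condition 'operates branch offices' holds; broker supervision audit 478 days ago vs limit 540 → met
11. office policy manual present → met
Not met: 1, 5, 7

No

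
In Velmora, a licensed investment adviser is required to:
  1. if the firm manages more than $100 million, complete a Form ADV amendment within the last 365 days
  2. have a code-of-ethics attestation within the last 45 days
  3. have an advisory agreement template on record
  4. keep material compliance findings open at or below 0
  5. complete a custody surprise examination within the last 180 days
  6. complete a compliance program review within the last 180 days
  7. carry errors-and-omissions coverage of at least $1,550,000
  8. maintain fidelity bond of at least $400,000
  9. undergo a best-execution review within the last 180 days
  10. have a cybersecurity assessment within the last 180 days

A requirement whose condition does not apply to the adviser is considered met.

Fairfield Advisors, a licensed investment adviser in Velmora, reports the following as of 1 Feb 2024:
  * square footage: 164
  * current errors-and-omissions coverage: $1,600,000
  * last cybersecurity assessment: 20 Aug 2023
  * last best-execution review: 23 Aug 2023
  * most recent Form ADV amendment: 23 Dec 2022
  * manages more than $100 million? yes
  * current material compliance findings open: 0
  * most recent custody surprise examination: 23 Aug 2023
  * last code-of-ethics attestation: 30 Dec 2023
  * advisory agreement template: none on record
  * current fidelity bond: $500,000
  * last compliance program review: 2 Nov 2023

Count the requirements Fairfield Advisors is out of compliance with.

1. condition 'manages more than $100 million' holds; Form ADV amendment 405 days ago vs limit 365 → not met
2. code-of-ethics attestation 33 days ago vs limit 45 → met
3. advisory agreement template absent → not met
4. material compliance findings open 0 ≤ 0 → met
5. custody surprise examination 162 days ago vs limit 180 → met
6. compliance program review 91 days ago vs limit 180 → met
7. errors-and-omissions coverage $1,600,000 ≥ $1,550,000 → met
8. fidelity bond $500,000 ≥ $400,000 → met
9. best-execution review 162 days ago vs limit 180 → met
10. cybersecurity assessment 165 days ago vs limit 180 → met
Not met: 2 of 10

2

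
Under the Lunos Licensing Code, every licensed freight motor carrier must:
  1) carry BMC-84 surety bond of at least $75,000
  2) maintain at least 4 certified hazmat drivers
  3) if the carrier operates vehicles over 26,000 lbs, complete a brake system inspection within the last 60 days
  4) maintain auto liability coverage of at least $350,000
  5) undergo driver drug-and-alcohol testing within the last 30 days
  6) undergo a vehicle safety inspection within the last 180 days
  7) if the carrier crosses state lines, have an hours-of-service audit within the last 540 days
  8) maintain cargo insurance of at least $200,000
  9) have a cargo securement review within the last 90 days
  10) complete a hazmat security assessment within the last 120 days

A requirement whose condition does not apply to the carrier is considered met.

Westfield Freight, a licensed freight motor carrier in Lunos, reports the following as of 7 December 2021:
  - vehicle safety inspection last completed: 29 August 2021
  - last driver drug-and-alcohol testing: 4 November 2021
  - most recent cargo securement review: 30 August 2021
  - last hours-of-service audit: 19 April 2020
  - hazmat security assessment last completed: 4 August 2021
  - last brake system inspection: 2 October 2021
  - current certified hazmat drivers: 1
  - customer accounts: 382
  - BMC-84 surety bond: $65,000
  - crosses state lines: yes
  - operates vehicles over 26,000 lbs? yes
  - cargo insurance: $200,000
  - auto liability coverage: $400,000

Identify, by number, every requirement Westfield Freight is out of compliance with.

1, 2, 3, 5, 7, 9, 10

1. BMC-84 surety bond $65,000 < $75,000 → not met
2. certified hazmat drivers 1 < 4 → not met
3. condition 'operates vehicles over 26,000 lbs' holds; brake system inspection 66 days ago vs limit 60 → not met
4. auto liability coverage $400,000 ≥ $350,000 → met
5. driver drug-and-alcohol testing 33 days ago vs limit 30 → not met
6. vehicle safety inspection 100 days ago vs limit 180 → met
7. condition 'crosses state lines' holds; hours-of-service audit 597 days ago vs limit 540 → not met
8. cargo insurance $200,000 ≥ $200,000 → met
9. cargo securement review 99 days ago vs limit 90 → not met
10. hazmat security assessment 125 days ago vs limit 120 → not met
Not met: 1, 2, 3, 5, 7, 9, 10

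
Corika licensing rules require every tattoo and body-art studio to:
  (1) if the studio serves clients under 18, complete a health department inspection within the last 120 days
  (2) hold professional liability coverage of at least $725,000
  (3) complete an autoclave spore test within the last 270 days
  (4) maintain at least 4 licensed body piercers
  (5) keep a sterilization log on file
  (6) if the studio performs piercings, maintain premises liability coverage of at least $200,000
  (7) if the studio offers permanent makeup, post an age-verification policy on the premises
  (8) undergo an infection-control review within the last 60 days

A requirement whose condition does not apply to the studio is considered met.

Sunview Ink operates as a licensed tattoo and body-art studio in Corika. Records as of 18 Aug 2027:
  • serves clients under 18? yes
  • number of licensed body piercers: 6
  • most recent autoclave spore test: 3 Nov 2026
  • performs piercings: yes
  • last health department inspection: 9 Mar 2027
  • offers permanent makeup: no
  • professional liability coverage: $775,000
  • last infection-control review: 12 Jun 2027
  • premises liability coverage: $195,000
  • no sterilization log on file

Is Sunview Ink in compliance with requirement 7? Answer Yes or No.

Yes

7. condition 'offers permanent makeup' does not hold → requirement n/a → met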